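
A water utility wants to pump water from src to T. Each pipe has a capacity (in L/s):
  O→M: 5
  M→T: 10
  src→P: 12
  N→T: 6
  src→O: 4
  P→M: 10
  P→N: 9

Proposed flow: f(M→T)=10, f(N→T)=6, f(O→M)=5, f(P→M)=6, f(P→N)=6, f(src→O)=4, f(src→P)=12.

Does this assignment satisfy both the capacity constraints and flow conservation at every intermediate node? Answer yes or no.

Conservation fails at O: inflow 4 ≠ outflow 5.

No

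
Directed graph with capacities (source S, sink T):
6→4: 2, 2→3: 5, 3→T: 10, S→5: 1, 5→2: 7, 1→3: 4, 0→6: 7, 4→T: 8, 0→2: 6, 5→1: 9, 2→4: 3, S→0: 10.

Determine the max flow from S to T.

9

Augment S→5→1→3→T: bottleneck 1. Total 1.
Augment S→0→2→3→T: bottleneck 5. Total 6.
Augment S→0→2→4→T: bottleneck 1. Total 7.
Augment S→0→6→4→T: bottleneck 2. Total 9.
No augmenting path remains in the residual graph.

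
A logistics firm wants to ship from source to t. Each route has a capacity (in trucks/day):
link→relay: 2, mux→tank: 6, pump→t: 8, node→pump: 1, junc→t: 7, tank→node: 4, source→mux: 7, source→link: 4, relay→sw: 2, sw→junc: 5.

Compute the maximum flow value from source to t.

Augment source→link→relay→sw→junc→t: bottleneck 2. Total 2.
Augment source→mux→tank→node→pump→t: bottleneck 1. Total 3.
No augmenting path remains in the residual graph.

3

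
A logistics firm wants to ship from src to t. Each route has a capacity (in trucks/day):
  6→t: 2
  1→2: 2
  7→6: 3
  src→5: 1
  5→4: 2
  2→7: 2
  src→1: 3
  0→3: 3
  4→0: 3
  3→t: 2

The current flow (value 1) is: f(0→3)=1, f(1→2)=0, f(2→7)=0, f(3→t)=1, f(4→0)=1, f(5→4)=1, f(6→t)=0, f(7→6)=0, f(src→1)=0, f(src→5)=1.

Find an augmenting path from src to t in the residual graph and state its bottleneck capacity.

Residual along src→1→2→7→6→t: src→1: 3, 1→2: 2, 2→7: 2, 7→6: 3, 6→t: 2.
Bottleneck = min = 2.

src→1→2→7→6→t, bottleneck 2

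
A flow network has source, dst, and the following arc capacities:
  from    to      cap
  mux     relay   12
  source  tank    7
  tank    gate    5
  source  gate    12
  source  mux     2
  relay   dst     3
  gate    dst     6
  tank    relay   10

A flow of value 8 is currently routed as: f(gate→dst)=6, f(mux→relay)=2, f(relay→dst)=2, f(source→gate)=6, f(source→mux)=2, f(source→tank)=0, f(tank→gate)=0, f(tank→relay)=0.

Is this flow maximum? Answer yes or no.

Residual path source→tank→relay→dst has bottleneck 1 > 0.
Pushing 1 along it raises the flow to 9, so the given flow is not maximum.

No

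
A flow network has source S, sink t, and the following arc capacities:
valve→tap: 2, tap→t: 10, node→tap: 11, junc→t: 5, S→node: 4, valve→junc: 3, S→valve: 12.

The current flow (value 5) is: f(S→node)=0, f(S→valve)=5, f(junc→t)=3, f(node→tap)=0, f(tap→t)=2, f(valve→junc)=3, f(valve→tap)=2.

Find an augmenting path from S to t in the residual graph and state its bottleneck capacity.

Residual along S→node→tap→t: S→node: 4, node→tap: 11, tap→t: 8.
Bottleneck = min = 4.

S→node→tap→t, bottleneck 4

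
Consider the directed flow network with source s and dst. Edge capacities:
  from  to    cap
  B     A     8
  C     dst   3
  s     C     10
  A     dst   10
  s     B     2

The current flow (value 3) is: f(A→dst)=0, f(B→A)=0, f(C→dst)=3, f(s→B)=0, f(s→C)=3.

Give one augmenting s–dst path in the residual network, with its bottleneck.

Residual along s→B→A→dst: s→B: 2, B→A: 8, A→dst: 10.
Bottleneck = min = 2.

s→B→A→dst, bottleneck 2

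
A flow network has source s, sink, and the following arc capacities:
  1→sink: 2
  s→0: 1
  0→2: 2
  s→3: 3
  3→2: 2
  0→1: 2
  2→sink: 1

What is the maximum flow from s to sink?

2

Augment s→3→2→sink: bottleneck 1. Total 1.
Augment s→0→1→sink: bottleneck 1. Total 2.
No augmenting path remains in the residual graph.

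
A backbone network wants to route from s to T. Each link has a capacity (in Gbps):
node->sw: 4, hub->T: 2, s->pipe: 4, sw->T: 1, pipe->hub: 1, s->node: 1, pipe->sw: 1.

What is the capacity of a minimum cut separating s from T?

2

Max flow = 2 (via 2 augmenting paths).
In the residual at optimum, the set reachable from s is {node, pipe, s, sw}.
Cut edges: pipe->hub (cap 1), sw->T (cap 1). Sum = 2.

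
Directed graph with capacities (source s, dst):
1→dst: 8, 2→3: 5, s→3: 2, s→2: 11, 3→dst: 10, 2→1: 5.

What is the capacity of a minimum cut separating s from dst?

Max flow = 12 (via 3 augmenting paths).
In the residual at optimum, the set reachable from s is {2, s}.
Cut edges: s→3 (cap 2), 2→3 (cap 5), 2→1 (cap 5). Sum = 12.

12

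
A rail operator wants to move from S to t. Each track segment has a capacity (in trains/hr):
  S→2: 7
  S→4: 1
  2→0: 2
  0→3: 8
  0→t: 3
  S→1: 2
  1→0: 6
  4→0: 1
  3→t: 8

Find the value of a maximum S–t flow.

Augment S→2→0→t: bottleneck 2. Total 2.
Augment S→1→0→t: bottleneck 1. Total 3.
Augment S→1→0→3→t: bottleneck 1. Total 4.
Augment S→4→0→3→t: bottleneck 1. Total 5.
No augmenting path remains in the residual graph.

5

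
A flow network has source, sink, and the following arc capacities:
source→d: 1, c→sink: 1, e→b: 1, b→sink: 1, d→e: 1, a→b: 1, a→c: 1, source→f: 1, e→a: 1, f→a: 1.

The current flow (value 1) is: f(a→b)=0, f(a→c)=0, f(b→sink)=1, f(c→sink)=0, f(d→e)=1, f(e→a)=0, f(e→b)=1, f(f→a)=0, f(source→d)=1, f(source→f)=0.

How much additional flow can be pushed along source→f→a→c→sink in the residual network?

Residual capacities along the path: source→f: 1, f→a: 1, a→c: 1, c→sink: 1.
Minimum is 1.

1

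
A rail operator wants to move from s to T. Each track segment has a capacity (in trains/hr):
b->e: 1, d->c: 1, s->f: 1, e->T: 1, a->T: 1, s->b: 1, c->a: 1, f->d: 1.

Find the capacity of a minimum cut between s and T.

2

Max flow = 2 (via 2 augmenting paths).
In the residual at optimum, the set reachable from s is {s}.
Cut edges: s->f (cap 1), s->b (cap 1). Sum = 2.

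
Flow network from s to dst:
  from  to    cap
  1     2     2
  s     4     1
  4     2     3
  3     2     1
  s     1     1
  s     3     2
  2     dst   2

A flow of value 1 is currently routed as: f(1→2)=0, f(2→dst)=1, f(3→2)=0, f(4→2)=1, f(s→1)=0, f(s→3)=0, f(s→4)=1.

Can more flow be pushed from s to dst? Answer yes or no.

Residual path s→1→2→dst has bottleneck 1 > 0.
Pushing 1 along it raises the flow to 2, so the given flow is not maximum.

Yes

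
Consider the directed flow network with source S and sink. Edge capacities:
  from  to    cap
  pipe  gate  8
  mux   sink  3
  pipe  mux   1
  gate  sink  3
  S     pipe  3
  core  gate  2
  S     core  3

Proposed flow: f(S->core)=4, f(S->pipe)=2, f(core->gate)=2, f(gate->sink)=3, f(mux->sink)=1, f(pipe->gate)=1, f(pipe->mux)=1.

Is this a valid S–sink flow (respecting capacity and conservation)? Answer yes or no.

Capacity violated on S->core: flow 4 > capacity 3.

No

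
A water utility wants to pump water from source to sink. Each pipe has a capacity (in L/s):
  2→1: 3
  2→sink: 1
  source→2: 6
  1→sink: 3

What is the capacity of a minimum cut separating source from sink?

Max flow = 4 (via 2 augmenting paths).
In the residual at optimum, the set reachable from source is {2, source}.
Cut edges: 2→1 (cap 3), 2→sink (cap 1). Sum = 4.

4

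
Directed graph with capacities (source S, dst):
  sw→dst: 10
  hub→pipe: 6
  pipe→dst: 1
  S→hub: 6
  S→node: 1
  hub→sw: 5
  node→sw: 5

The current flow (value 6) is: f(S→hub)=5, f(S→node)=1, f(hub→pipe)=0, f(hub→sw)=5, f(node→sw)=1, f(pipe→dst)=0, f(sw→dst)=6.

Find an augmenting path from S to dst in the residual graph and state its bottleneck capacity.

Residual along S→hub→pipe→dst: S→hub: 1, hub→pipe: 6, pipe→dst: 1.
Bottleneck = min = 1.

S→hub→pipe→dst, bottleneck 1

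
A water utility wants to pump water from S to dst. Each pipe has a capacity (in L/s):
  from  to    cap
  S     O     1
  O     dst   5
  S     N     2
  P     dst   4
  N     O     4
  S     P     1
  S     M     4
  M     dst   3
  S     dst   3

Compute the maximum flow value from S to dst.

Augment S→dst: bottleneck 3. Total 3.
Augment S→M→dst: bottleneck 3. Total 6.
Augment S→O→dst: bottleneck 1. Total 7.
Augment S→P→dst: bottleneck 1. Total 8.
Augment S→N→O→dst: bottleneck 2. Total 10.
No augmenting path remains in the residual graph.

10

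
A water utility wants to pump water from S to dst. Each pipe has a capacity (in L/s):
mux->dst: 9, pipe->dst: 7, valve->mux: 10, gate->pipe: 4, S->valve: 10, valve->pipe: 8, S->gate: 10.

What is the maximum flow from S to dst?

14

Augment S->valve->mux->dst: bottleneck 9. Total 9.
Augment S->valve->pipe->dst: bottleneck 1. Total 10.
Augment S->gate->pipe->dst: bottleneck 4. Total 14.
No augmenting path remains in the residual graph.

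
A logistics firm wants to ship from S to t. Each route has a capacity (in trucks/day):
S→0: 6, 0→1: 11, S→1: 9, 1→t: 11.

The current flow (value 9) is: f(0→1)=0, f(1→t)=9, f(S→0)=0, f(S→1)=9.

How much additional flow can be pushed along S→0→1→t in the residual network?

Residual capacities along the path: S→0: 6, 0→1: 11, 1→t: 2.
Minimum is 2.

2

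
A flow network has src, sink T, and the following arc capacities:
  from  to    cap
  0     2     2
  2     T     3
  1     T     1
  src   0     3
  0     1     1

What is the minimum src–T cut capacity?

Max flow = 3 (via 2 augmenting paths).
In the residual at optimum, the set reachable from src is {src}.
Cut edges: src→0 (cap 3). Sum = 3.

3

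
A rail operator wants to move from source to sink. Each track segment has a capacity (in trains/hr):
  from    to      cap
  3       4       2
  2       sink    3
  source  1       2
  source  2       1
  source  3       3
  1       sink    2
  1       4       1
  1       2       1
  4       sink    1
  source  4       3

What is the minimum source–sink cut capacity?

Max flow = 4 (via 3 augmenting paths).
In the residual at optimum, the set reachable from source is {3, 4, source}.
Cut edges: source→1 (cap 2), source→2 (cap 1), 4→sink (cap 1). Sum = 4.

4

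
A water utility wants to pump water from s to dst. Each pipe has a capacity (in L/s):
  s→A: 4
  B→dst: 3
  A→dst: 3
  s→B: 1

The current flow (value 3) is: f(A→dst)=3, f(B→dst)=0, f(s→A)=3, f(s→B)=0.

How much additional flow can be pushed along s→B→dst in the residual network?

Residual capacities along the path: s→B: 1, B→dst: 3.
Minimum is 1.

1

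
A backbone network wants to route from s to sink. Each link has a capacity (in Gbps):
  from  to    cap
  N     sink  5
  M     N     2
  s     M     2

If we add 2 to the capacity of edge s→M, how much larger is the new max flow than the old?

Original max flow = 2.
Even with extra capacity on s→M, another cut of capacity 2 remains binding.
New max flow = 2. Increase = 0.

0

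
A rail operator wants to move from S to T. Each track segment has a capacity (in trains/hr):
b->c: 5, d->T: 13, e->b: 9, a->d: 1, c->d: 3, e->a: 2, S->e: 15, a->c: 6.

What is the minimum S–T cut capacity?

Max flow = 4 (via 3 augmenting paths).
In the residual at optimum, the set reachable from S is {S, a, b, c, e}.
Cut edges: a->d (cap 1), c->d (cap 3). Sum = 4.

4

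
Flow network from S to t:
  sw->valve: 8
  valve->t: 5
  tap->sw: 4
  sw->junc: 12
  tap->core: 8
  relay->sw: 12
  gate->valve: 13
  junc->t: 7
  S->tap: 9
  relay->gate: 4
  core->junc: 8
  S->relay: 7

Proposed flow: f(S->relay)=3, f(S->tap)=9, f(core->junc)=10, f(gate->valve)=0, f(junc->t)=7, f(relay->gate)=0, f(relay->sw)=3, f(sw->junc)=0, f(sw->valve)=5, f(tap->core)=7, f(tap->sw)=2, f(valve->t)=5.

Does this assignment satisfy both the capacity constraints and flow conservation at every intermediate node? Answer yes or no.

No

Capacity violated on core->junc: flow 10 > capacity 8.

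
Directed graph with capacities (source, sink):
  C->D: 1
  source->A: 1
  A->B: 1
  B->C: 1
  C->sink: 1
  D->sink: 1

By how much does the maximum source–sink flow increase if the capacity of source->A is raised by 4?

0

Original max flow = 1.
Even with extra capacity on source->A, another cut of capacity 1 remains binding.
New max flow = 1. Increase = 0.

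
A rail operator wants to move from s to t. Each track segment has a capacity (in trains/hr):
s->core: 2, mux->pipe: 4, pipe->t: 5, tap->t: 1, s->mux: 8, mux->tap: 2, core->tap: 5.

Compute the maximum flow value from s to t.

Augment s->mux->pipe->t: bottleneck 4. Total 4.
Augment s->mux->tap->t: bottleneck 1. Total 5.
No augmenting path remains in the residual graph.

5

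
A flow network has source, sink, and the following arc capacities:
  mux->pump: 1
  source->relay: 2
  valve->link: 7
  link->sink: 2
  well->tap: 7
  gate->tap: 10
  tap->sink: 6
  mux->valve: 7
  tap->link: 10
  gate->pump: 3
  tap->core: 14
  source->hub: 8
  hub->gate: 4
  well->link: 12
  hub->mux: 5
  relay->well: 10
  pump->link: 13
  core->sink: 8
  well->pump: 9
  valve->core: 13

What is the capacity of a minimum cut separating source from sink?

10

Max flow = 10 (via 3 augmenting paths).
In the residual at optimum, the set reachable from source is {source}.
Cut edges: source->relay (cap 2), source->hub (cap 8). Sum = 10.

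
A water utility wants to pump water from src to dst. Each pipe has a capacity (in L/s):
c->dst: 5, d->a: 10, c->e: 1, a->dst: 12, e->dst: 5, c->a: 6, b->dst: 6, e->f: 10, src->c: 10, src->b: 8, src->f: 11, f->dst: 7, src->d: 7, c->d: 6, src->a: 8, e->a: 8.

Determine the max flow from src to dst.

31

Augment src->c->dst: bottleneck 5. Total 5.
Augment src->f->dst: bottleneck 7. Total 12.
Augment src->a->dst: bottleneck 8. Total 20.
Augment src->b->dst: bottleneck 6. Total 26.
Augment src->c->e->dst: bottleneck 1. Total 27.
Augment src->c->a->dst: bottleneck 4. Total 31.
No augmenting path remains in the residual graph.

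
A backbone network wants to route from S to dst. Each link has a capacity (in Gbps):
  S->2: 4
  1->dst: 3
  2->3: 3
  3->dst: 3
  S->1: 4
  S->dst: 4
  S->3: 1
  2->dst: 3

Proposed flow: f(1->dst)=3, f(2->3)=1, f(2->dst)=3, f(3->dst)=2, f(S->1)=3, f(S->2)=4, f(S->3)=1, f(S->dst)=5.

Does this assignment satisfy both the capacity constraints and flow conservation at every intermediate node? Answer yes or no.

Capacity violated on S->dst: flow 5 > capacity 4.

No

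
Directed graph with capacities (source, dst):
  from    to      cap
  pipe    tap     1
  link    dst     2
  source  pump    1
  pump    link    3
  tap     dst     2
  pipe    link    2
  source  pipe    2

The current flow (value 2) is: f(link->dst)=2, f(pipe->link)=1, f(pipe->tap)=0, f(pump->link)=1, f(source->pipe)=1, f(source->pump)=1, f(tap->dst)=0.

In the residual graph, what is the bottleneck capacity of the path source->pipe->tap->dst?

1

Residual capacities along the path: source->pipe: 1, pipe->tap: 1, tap->dst: 2.
Minimum is 1.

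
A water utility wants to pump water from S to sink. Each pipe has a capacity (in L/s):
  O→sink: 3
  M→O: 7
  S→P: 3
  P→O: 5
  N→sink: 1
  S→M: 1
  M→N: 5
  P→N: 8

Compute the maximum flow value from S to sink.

Augment S→M→N→sink: bottleneck 1. Total 1.
Augment S→P→O→sink: bottleneck 3. Total 4.
No augmenting path remains in the residual graph.

4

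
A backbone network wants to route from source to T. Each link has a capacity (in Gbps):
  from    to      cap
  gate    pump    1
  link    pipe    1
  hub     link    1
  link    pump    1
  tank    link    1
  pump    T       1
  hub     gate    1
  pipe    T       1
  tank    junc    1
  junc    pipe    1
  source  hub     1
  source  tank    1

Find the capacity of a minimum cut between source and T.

Max flow = 2 (via 2 augmenting paths).
In the residual at optimum, the set reachable from source is {source}.
Cut edges: source->tank (cap 1), source->hub (cap 1). Sum = 2.

2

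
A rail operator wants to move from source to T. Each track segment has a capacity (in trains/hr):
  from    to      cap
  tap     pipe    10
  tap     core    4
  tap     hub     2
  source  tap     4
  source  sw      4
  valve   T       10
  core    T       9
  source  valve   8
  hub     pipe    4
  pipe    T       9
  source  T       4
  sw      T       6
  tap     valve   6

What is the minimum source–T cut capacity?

Max flow = 20 (via 4 augmenting paths).
In the residual at optimum, the set reachable from source is {source}.
Cut edges: source->tap (cap 4), source->valve (cap 8), source->sw (cap 4), source->T (cap 4). Sum = 20.

20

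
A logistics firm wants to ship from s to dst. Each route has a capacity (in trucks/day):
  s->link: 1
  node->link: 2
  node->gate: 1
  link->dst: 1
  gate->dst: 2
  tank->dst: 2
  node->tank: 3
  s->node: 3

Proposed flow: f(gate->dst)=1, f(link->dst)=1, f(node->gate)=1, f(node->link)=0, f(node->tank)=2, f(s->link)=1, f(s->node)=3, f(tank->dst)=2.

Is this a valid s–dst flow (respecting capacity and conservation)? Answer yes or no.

Yes

Every edge has 0 ≤ f(e) ≤ cap(e).
At each intermediate node, inflow equals outflow.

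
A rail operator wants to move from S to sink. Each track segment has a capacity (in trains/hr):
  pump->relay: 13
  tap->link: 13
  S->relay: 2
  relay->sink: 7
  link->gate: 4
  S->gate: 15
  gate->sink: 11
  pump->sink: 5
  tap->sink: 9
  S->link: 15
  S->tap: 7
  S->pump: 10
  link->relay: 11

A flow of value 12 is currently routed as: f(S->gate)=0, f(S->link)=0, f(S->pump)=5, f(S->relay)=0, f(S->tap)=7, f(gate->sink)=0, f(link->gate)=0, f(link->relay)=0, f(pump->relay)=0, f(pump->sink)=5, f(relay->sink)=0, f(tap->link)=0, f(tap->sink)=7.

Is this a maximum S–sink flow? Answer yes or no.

No

Residual path S->relay->sink has bottleneck 2 > 0.
Pushing 2 along it raises the flow to 14, so the given flow is not maximum.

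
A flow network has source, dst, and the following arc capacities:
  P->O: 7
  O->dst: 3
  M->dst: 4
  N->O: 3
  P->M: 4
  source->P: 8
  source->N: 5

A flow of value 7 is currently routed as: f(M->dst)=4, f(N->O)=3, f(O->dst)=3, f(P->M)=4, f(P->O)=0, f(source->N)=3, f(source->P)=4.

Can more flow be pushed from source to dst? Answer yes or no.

No

Residual reachable from source: {N, O, P, source}; dst is not reachable.
Saturated cut: P->M, O->dst with total capacity 7 = current flow value. Flow is maximum.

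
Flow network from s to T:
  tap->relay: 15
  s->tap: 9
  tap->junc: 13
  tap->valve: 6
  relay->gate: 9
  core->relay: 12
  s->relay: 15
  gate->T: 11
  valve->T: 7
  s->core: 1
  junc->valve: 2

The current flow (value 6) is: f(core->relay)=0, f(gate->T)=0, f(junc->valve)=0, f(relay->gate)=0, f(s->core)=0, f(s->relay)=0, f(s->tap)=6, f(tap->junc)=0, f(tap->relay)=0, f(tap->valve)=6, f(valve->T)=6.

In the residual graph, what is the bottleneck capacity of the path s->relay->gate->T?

9

Residual capacities along the path: s->relay: 15, relay->gate: 9, gate->T: 11.
Minimum is 9.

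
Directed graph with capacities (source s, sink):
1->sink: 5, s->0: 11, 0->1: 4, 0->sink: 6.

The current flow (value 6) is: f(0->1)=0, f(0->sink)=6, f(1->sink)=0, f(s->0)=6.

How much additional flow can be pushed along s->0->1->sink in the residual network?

4

Residual capacities along the path: s->0: 5, 0->1: 4, 1->sink: 5.
Minimum is 4.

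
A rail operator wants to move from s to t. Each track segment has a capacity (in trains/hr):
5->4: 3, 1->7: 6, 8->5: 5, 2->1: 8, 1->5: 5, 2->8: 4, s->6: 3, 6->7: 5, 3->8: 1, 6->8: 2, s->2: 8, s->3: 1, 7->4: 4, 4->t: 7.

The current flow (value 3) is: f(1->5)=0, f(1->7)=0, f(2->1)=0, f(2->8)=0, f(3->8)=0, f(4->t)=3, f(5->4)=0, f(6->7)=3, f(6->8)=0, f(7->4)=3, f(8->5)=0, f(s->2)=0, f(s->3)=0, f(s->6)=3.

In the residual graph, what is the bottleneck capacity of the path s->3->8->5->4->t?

1

Residual capacities along the path: s->3: 1, 3->8: 1, 8->5: 5, 5->4: 3, 4->t: 4.
Minimum is 1.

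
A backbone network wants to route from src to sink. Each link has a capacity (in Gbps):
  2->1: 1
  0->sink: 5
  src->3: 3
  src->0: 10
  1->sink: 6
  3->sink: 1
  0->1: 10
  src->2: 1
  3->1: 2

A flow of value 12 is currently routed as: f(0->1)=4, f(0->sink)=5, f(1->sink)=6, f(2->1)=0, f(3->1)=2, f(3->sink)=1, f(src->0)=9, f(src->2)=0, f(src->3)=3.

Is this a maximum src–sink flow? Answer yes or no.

Residual reachable from src: {0, 1, 2, 3, src}; sink is not reachable.
Saturated cut: 3->sink, 0->sink, 1->sink with total capacity 12 = current flow value. Flow is maximum.

Yes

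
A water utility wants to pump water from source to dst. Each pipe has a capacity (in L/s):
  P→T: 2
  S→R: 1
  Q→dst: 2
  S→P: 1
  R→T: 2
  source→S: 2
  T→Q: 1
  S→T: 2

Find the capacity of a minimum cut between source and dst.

Max flow = 1 (via 1 augmenting path).
In the residual at optimum, the set reachable from source is {P, R, S, T, source}.
Cut edges: T→Q (cap 1). Sum = 1.

1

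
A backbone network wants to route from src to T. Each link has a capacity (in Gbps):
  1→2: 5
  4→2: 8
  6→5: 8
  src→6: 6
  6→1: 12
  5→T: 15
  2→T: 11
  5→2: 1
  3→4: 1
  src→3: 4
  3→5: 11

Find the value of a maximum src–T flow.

10

Augment src→3→5→T: bottleneck 4. Total 4.
Augment src→6→5→T: bottleneck 6. Total 10.
No augmenting path remains in the residual graph.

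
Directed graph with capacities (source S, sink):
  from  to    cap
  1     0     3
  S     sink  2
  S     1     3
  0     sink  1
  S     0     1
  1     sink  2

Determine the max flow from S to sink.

5

Augment S->sink: bottleneck 2. Total 2.
Augment S->1->sink: bottleneck 2. Total 4.
Augment S->0->sink: bottleneck 1. Total 5.
No augmenting path remains in the residual graph.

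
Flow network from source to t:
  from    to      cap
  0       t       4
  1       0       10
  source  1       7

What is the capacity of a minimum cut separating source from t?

Max flow = 4 (via 1 augmenting path).
In the residual at optimum, the set reachable from source is {0, 1, source}.
Cut edges: 0->t (cap 4). Sum = 4.

4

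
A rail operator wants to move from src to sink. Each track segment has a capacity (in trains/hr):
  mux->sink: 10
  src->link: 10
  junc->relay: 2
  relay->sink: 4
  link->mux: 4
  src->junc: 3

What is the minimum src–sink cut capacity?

6

Max flow = 6 (via 2 augmenting paths).
In the residual at optimum, the set reachable from src is {junc, link, src}.
Cut edges: junc->relay (cap 2), link->mux (cap 4). Sum = 6.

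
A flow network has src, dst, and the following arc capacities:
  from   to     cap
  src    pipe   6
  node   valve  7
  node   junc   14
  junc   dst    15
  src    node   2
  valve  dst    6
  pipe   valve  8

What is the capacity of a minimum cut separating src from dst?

Max flow = 8 (via 2 augmenting paths).
In the residual at optimum, the set reachable from src is {src}.
Cut edges: src->node (cap 2), src->pipe (cap 6). Sum = 8.

8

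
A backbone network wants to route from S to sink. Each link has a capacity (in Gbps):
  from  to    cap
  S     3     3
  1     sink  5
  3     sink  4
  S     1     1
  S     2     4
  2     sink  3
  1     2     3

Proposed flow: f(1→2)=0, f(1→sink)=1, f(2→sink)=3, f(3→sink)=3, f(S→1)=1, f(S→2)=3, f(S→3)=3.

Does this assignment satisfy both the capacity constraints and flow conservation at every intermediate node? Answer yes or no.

Yes

Every edge has 0 ≤ f(e) ≤ cap(e).
At each intermediate node, inflow equals outflow.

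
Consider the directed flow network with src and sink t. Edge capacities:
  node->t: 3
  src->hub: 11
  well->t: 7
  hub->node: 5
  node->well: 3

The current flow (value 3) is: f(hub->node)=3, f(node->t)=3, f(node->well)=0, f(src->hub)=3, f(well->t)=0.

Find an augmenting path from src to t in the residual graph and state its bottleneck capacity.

Residual along src->hub->node->well->t: src->hub: 8, hub->node: 2, node->well: 3, well->t: 7.
Bottleneck = min = 2.

src->hub->node->well->t, bottleneck 2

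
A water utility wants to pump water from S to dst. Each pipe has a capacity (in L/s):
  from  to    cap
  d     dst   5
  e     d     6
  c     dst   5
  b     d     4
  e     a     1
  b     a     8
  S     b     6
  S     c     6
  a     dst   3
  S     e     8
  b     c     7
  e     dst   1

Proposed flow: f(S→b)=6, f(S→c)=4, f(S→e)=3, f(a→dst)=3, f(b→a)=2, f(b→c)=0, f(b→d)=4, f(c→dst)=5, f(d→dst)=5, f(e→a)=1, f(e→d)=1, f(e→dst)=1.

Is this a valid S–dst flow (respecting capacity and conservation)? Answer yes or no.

No

Conservation fails at c: inflow 4 ≠ outflow 5.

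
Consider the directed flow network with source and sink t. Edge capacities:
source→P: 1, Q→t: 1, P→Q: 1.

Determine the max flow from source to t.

Augment source→P→Q→t: bottleneck 1. Total 1.
No augmenting path remains in the residual graph.

1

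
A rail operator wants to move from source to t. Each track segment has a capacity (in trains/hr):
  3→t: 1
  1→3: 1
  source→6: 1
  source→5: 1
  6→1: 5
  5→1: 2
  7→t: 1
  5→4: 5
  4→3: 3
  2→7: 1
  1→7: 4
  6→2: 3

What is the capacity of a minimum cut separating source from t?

2

Max flow = 2 (via 2 augmenting paths).
In the residual at optimum, the set reachable from source is {source}.
Cut edges: source→5 (cap 1), source→6 (cap 1). Sum = 2.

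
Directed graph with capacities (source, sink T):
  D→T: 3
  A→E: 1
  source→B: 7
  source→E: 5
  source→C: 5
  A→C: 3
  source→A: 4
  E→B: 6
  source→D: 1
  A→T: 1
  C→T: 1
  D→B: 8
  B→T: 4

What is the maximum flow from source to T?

Augment source→A→T: bottleneck 1. Total 1.
Augment source→D→T: bottleneck 1. Total 2.
Augment source→B→T: bottleneck 4. Total 6.
Augment source→C→T: bottleneck 1. Total 7.
No augmenting path remains in the residual graph.

7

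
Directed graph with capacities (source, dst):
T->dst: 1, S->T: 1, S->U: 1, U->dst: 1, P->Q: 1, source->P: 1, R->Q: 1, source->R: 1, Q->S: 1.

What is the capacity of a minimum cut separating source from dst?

1

Max flow = 1 (via 1 augmenting path).
In the residual at optimum, the set reachable from source is {P, Q, R, source}.
Cut edges: Q->S (cap 1). Sum = 1.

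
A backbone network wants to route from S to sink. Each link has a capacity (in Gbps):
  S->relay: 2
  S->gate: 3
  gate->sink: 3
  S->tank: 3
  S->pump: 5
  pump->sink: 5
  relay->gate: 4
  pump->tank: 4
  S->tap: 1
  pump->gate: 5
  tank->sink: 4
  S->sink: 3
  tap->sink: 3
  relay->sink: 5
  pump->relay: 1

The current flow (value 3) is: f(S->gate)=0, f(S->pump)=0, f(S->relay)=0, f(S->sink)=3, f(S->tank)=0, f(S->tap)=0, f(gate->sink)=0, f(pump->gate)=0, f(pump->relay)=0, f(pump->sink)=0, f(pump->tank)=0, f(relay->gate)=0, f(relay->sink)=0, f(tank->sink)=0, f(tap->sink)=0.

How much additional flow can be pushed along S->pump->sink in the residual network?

5

Residual capacities along the path: S->pump: 5, pump->sink: 5.
Minimum is 5.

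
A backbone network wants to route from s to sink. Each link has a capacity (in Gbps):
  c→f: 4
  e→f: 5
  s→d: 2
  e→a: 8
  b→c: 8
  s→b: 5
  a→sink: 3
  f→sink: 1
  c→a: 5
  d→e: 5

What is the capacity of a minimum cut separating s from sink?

4

Max flow = 4 (via 3 augmenting paths).
In the residual at optimum, the set reachable from s is {a, b, c, d, e, f, s}.
Cut edges: a→sink (cap 3), f→sink (cap 1). Sum = 4.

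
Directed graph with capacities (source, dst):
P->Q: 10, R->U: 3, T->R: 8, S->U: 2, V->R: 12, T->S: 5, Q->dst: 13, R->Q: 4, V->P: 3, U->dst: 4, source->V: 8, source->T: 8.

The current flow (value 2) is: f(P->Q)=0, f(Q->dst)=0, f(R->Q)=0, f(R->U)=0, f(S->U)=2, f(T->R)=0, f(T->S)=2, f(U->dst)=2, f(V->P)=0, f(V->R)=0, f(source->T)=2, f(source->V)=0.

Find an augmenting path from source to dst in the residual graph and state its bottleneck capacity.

Residual along source->T->R->U->dst: source->T: 6, T->R: 8, R->U: 3, U->dst: 2.
Bottleneck = min = 2.

source->T->R->U->dst, bottleneck 2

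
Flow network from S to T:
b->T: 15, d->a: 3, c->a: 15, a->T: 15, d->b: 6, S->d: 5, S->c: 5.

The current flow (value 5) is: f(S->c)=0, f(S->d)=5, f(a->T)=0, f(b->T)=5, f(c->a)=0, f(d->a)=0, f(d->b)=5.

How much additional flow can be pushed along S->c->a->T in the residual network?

5

Residual capacities along the path: S->c: 5, c->a: 15, a->T: 15.
Minimum is 5.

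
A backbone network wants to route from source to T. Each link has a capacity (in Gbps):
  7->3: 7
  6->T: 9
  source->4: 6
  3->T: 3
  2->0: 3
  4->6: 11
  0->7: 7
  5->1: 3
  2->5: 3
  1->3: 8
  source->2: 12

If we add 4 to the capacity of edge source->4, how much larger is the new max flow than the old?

Original max flow = 9.
After raising cap(source->4), augmenting paths through that edge carry 3 more units.
New max flow = 12. Increase = 3.

3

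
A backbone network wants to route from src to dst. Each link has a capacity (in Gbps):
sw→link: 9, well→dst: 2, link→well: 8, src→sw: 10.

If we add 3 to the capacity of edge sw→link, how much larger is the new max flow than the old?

Original max flow = 2.
Edge sw→link does not cross the min cut (source side {link, src, sw, well}), so extra capacity there cannot help.
New max flow = 2. Increase = 0.

0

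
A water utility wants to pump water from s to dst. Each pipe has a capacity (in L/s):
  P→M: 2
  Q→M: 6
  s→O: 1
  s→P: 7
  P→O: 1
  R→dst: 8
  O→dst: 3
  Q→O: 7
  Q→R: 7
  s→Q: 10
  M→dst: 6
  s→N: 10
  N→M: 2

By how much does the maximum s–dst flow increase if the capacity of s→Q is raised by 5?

0

Original max flow = 16.
Even with extra capacity on s→Q, another cut of capacity 16 remains binding.
New max flow = 16. Increase = 0.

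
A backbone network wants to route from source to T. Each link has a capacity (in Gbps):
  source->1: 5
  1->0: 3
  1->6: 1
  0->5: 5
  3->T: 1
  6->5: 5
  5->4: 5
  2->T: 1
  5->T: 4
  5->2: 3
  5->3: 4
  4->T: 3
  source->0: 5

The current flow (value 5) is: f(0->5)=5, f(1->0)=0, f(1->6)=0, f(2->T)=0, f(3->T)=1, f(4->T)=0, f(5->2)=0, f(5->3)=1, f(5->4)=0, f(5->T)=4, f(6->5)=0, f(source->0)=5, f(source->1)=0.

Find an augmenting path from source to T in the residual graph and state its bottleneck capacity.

Residual along source->1->6->5->4->T: source->1: 5, 1->6: 1, 6->5: 5, 5->4: 5, 4->T: 3.
Bottleneck = min = 1.

source->1->6->5->4->T, bottleneck 1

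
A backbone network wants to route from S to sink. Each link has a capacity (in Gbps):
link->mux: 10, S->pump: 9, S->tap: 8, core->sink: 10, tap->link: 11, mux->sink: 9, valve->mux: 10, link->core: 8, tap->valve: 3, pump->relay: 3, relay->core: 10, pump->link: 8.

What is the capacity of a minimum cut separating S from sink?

17

Max flow = 17 (via 4 augmenting paths).
In the residual at optimum, the set reachable from S is {S}.
Cut edges: S->pump (cap 9), S->tap (cap 8). Sum = 17.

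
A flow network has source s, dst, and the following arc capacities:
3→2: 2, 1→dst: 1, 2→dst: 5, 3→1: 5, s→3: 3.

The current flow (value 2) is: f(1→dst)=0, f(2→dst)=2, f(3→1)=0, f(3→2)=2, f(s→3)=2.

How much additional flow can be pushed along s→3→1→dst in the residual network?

Residual capacities along the path: s→3: 1, 3→1: 5, 1→dst: 1.
Minimum is 1.

1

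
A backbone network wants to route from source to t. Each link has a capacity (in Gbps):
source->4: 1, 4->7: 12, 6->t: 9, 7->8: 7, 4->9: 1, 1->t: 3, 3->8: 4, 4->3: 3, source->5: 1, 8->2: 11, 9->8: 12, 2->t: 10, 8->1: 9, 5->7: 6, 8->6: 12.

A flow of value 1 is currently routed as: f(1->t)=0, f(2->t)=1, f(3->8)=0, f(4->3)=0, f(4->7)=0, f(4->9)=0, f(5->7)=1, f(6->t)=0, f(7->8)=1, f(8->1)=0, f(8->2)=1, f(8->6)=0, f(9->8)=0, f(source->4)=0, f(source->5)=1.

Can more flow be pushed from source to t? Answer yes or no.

Yes

Residual path source->4->7->8->2->t has bottleneck 1 > 0.
Pushing 1 along it raises the flow to 2, so the given flow is not maximum.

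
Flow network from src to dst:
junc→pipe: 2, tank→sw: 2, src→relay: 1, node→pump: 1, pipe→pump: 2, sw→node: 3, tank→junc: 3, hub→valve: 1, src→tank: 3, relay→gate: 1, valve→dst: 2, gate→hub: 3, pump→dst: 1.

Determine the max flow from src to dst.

2

Augment src→relay→gate→hub→valve→dst: bottleneck 1. Total 1.
Augment src→tank→junc→pipe→pump→dst: bottleneck 1. Total 2.
No augmenting path remains in the residual graph.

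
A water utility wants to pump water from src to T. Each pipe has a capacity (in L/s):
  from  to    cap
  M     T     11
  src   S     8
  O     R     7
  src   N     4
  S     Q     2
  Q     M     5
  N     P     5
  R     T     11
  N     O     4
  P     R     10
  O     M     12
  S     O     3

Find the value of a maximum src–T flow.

9

Augment src→S→Q→M→T: bottleneck 2. Total 2.
Augment src→S→O→M→T: bottleneck 3. Total 5.
Augment src→N→O→M→T: bottleneck 4. Total 9.
No augmenting path remains in the residual graph.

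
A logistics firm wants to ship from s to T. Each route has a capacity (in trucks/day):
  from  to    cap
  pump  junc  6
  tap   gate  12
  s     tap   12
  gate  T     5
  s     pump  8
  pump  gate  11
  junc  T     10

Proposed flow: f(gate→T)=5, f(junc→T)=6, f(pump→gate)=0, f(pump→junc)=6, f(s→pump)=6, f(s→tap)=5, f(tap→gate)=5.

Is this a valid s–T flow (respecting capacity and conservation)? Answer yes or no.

Every edge has 0 ≤ f(e) ≤ cap(e).
At each intermediate node, inflow equals outflow.

Yes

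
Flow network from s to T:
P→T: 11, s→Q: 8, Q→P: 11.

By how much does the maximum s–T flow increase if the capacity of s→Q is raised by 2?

2

Original max flow = 8.
After raising cap(s→Q), augmenting paths through that edge carry 2 more units.
New max flow = 10. Increase = 2.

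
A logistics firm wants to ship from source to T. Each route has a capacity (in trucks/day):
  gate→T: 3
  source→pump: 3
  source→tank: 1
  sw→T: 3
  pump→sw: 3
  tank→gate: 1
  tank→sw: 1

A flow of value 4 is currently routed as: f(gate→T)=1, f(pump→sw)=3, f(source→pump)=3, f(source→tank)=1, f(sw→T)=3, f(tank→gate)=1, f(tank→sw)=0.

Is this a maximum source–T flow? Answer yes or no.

Yes

Residual reachable from source: {source}; T is not reachable.
Saturated cut: source→tank, source→pump with total capacity 4 = current flow value. Flow is maximum.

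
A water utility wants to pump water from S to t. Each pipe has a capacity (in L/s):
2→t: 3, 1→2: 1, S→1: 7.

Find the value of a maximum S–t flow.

1

Augment S→1→2→t: bottleneck 1. Total 1.
No augmenting path remains in the residual graph.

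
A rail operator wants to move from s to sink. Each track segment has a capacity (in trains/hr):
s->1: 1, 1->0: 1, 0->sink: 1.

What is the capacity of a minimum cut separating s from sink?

1

Max flow = 1 (via 1 augmenting path).
In the residual at optimum, the set reachable from s is {s}.
Cut edges: s->1 (cap 1). Sum = 1.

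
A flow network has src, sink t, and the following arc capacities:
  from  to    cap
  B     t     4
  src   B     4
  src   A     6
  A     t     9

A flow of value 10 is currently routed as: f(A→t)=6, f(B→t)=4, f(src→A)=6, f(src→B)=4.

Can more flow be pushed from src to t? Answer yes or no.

Residual reachable from src: {src}; t is not reachable.
Saturated cut: src→B, src→A with total capacity 10 = current flow value. Flow is maximum.

No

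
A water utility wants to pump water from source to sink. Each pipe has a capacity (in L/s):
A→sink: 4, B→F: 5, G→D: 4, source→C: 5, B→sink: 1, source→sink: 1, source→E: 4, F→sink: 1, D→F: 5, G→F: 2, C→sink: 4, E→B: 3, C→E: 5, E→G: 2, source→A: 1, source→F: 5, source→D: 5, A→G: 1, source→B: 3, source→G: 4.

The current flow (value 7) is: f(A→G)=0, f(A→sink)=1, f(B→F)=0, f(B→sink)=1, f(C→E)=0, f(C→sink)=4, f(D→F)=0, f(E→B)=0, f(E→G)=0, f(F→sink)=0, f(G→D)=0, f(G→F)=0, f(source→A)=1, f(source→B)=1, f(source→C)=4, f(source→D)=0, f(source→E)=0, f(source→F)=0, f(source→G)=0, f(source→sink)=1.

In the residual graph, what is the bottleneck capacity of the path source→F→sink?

1

Residual capacities along the path: source→F: 5, F→sink: 1.
Minimum is 1.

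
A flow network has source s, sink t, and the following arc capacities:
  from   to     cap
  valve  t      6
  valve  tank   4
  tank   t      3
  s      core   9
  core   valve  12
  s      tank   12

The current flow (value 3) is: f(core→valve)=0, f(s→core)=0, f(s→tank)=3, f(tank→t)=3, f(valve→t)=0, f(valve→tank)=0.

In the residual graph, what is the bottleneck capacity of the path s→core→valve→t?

Residual capacities along the path: s→core: 9, core→valve: 12, valve→t: 6.
Minimum is 6.

6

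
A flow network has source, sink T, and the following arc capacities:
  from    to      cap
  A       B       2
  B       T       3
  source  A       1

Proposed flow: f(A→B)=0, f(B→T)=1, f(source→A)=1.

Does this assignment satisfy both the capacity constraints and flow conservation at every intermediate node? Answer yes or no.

Conservation fails at A: inflow 1 ≠ outflow 0.

No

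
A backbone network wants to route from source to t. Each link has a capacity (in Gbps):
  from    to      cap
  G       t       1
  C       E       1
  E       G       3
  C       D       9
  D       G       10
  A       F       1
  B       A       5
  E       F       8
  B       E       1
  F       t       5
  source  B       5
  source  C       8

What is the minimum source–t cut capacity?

4

Max flow = 4 (via 4 augmenting paths).
In the residual at optimum, the set reachable from source is {A, B, C, D, G, source}.
Cut edges: B->E (cap 1), A->F (cap 1), C->E (cap 1), G->t (cap 1). Sum = 4.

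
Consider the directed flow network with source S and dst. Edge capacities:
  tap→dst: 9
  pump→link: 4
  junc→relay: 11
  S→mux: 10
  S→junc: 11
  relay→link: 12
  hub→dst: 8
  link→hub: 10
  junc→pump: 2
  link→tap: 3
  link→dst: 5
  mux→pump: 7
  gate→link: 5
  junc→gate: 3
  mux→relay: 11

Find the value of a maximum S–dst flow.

Augment S→junc→pump→link→dst: bottleneck 2. Total 2.
Augment S→junc→gate→link→dst: bottleneck 3. Total 5.
Augment S→junc→relay→link→tap→dst: bottleneck 3. Total 8.
Augment S→junc→relay→link→hub→dst: bottleneck 3. Total 11.
Augment S→mux→pump→link→hub→dst: bottleneck 2. Total 13.
Augment S→mux→relay→link→hub→dst: bottleneck 3. Total 16.
No augmenting path remains in the residual graph.

16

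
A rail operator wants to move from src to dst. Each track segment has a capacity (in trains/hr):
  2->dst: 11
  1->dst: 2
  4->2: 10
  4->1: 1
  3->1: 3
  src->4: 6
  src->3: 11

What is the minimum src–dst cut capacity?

Max flow = 8 (via 2 augmenting paths).
In the residual at optimum, the set reachable from src is {1, 3, src}.
Cut edges: src->4 (cap 6), 1->dst (cap 2). Sum = 8.

8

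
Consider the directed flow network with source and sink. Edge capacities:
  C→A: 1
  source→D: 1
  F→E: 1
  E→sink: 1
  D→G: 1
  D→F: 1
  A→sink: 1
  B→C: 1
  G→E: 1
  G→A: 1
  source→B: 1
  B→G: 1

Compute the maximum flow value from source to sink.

2

Augment source→B→C→A→sink: bottleneck 1. Total 1.
Augment source→D→G→E→sink: bottleneck 1. Total 2.
No augmenting path remains in the residual graph.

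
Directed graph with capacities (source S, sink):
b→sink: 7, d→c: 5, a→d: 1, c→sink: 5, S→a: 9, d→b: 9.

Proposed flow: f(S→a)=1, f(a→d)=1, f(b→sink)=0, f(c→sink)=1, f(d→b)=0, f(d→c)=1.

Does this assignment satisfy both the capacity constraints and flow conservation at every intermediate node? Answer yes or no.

Yes

Every edge has 0 ≤ f(e) ≤ cap(e).
At each intermediate node, inflow equals outflow.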